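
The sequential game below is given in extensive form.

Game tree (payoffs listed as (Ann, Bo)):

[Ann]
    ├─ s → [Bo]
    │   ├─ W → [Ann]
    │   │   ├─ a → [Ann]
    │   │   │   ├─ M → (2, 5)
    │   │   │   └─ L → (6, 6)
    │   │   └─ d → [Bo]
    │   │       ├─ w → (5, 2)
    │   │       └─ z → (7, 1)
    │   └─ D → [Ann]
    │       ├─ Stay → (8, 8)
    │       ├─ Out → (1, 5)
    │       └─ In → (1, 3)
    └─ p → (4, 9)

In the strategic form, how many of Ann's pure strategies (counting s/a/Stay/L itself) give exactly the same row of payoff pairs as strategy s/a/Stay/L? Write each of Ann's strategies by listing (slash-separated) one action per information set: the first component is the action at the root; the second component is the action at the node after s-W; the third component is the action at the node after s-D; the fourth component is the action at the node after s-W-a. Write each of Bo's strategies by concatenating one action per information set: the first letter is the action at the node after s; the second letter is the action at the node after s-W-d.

Row for s/a/Stay/L (columns Ww, Wz, Dw, Dz): (6,6) (6,6) (8,8) (8,8).
Every one of Ann's information sets is on the play path for some reply by Bo when Ann follows s/a/Stay/L.
Changing the action at any of them therefore changes at least one column, so only s/a/Stay/L itself gives this row.

1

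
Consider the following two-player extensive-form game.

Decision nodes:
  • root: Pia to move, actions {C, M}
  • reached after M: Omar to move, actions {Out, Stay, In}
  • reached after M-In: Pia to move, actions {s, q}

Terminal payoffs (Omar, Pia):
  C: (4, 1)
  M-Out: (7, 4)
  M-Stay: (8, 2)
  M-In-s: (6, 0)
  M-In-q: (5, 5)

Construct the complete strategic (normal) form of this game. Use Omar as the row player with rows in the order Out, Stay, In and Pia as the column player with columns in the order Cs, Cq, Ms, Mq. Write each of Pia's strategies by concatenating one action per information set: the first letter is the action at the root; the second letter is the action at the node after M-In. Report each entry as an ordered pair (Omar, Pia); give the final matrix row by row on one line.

Out: (4,1) (4,1) (7,4) (7,4) | Stay: (4,1) (4,1) (8,2) (8,2) | In: (4,1) (4,1) (6,0) (5,5)

           Cs       Cq       Ms       Mq
 Out    (4,1)    (4,1)    (7,4)    (7,4)
Stay    (4,1)    (4,1)    (8,2)    (8,2)
  In    (4,1)    (4,1)    (6,0)    (5,5)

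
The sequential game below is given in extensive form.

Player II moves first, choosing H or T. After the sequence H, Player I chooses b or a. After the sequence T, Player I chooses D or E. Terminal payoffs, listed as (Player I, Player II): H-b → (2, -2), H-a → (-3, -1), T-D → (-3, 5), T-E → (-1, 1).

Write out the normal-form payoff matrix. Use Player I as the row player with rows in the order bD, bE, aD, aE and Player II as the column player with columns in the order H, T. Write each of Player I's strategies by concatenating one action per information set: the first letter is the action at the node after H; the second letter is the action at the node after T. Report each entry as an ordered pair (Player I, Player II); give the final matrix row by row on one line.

bD: (2,-2) (-3,5) | bE: (2,-2) (-1,1) | aD: (-3,-1) (-3,5) | aE: (-3,-1) (-1,1)

Row bD: H→(2,-2), T→(-3,5)
Row bE: H→(2,-2), T→(-1,1)
Row aD: H→(-3,-1), T→(-3,5)
Row aE: H→(-3,-1), T→(-1,1)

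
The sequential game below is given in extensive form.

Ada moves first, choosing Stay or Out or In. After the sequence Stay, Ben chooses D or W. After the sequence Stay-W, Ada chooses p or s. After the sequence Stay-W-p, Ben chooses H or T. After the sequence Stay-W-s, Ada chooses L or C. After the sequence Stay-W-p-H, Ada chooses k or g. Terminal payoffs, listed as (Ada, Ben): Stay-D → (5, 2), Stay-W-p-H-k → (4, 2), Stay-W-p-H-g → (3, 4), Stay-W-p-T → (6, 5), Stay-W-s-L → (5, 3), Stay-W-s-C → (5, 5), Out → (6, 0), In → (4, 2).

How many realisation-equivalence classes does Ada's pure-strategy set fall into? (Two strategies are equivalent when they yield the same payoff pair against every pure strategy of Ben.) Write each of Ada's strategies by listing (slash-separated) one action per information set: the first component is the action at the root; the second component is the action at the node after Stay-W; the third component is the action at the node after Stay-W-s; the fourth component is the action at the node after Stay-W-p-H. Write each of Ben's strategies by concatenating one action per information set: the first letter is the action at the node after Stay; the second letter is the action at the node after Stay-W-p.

6

Ada has 24 pure strategies: Stay/p/L/k, Stay/p/L/g, Stay/p/C/k, Stay/p/C/g, Stay/s/L/k, Stay/s/L/g, Stay/s/C/k, Stay/s/C/g, Out/p/L/k, Out/p/L/g, Out/p/C/k, Out/p/C/g, Out/s/L/k, Out/s/L/g, Out/s/C/k, Out/s/C/g, In/p/L/k, In/p/L/g, In/p/C/k, In/p/C/g, In/s/L/k, In/s/L/g, In/s/C/k, In/s/C/g. Columns: DH, DT, WH, WT.
{Stay/p/L/k, Stay/p/C/k} → row (5,2) (5,2) (4,2) (6,5)
{Stay/p/L/g, Stay/p/C/g} → row (5,2) (5,2) (3,4) (6,5)
{Stay/s/L/k, Stay/s/L/g} → row (5,2) (5,2) (5,3) (5,3)
{Stay/s/C/k, Stay/s/C/g} → row (5,2) (5,2) (5,5) (5,5)
{Out/p/L/k, Out/p/L/g, Out/p/C/k, Out/p/C/g, Out/s/L/k, Out/s/L/g, Out/s/C/k, Out/s/C/g} → row (6,0) (6,0) (6,0) (6,0)
{In/p/L/k, In/p/L/g, In/p/C/k, In/p/C/g, In/s/L/k, In/s/L/g, In/s/C/k, In/s/C/g} → row (4,2) (4,2) (4,2) (4,2)
That's 6 distinct rows out of 24 strategies.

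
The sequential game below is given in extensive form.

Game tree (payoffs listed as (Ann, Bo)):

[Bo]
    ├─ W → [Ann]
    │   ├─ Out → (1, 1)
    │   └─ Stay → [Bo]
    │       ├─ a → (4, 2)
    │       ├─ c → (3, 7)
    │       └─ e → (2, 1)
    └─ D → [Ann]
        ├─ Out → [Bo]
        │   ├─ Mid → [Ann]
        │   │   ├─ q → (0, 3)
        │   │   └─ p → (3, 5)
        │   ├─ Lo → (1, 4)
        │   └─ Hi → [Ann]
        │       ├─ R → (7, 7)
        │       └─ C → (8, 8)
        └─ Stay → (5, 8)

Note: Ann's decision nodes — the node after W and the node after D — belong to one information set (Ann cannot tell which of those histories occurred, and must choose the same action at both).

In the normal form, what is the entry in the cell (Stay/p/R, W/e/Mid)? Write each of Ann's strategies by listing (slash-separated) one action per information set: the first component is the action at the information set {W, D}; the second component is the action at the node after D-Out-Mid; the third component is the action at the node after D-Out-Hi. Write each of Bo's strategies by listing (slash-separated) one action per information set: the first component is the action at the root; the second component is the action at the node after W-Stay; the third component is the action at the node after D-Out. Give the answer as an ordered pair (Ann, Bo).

(2, 1)

Trace the play path from the root:
  Bo plays W
  Ann plays Stay at [W]
  Bo plays e at [W-Stay]
→ terminal payoff (2, 1).
(Ann's choice at the node after D-Out-Mid is never reached on this path, so it doesn't affect the outcome.)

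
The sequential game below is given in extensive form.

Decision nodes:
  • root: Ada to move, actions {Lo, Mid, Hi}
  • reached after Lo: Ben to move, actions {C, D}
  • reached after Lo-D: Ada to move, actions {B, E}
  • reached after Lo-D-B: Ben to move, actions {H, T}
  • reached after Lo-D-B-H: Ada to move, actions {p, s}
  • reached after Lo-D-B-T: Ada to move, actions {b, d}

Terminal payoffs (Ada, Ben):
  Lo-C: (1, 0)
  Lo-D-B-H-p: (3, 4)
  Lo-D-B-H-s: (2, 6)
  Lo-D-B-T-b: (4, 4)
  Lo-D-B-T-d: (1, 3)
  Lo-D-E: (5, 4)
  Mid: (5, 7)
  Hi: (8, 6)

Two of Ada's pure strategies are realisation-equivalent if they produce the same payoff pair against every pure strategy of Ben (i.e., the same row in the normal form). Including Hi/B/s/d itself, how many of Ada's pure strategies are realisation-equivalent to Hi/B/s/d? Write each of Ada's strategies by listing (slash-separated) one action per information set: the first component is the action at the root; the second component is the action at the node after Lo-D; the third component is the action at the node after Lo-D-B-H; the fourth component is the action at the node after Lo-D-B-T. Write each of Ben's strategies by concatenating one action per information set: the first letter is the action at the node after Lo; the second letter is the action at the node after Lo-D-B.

Row for Hi/B/s/d (columns CH, CT, DH, DT): (8,6) (8,6) (8,6) (8,6).
Under Hi/B/s/d, Ada's choice at the node after Lo-D and at the node after Lo-D-B-H and at the node after Lo-D-B-T can never be reached regardless of what Ben does, so varying those choices leaves every outcome unchanged.
Holding the reachable choices fixed and varying the unreachable ones freely already gives 2 × 2 × 2 = 8 equivalent strategies.
No other strategy reproduces this row, so those 8 are the full class: Hi/B/p/b, Hi/B/p/d, Hi/B/s/b, Hi/B/s/d, Hi/E/p/b, Hi/E/p/d, Hi/E/s/b, Hi/E/s/d.

8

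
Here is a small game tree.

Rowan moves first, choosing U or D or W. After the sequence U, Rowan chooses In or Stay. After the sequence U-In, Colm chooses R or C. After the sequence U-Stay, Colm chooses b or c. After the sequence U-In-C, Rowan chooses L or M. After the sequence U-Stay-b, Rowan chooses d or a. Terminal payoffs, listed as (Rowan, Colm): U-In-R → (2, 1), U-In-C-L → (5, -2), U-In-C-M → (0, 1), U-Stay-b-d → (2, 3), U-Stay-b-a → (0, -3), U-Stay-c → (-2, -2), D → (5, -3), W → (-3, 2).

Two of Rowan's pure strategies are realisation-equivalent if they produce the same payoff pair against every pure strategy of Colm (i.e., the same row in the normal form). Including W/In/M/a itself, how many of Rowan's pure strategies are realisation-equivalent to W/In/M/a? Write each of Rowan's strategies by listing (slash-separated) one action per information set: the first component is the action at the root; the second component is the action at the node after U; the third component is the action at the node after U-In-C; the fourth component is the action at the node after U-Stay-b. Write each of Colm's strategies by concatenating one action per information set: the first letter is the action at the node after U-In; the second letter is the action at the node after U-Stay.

Row for W/In/M/a (columns Rb, Rc, Cb, Cc): (-3,2) (-3,2) (-3,2) (-3,2).
Under W/In/M/a, Rowan's choice at the node after U and at the node after U-In-C and at the node after U-Stay-b can never be reached regardless of what Colm does, so varying those choices leaves every outcome unchanged.
Holding the reachable choices fixed and varying the unreachable ones freely already gives 2 × 2 × 2 = 8 equivalent strategies.
No other strategy reproduces this row, so those 8 are the full class: W/In/L/d, W/In/L/a, W/In/M/d, W/In/M/a, W/Stay/L/d, W/Stay/L/a, W/Stay/M/d, W/Stay/M/a.

8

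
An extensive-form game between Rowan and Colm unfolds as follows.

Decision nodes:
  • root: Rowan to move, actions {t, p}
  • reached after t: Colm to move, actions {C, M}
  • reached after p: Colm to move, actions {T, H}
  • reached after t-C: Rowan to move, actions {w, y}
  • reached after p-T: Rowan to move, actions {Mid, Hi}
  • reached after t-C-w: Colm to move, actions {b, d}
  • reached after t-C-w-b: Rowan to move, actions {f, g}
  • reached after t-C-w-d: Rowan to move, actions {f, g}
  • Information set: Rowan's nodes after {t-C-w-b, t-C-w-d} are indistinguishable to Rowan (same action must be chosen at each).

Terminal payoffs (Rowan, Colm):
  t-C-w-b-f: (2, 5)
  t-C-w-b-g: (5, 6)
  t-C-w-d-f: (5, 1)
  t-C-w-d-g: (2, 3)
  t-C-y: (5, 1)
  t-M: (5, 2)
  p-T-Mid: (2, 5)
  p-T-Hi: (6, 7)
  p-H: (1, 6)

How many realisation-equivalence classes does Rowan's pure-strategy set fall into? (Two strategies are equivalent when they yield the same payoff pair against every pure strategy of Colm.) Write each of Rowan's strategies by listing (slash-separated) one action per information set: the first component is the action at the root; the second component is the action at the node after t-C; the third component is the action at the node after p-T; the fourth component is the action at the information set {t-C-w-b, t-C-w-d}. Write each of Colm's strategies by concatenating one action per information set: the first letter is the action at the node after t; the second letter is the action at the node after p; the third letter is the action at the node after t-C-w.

Rowan has 16 pure strategies: t/w/Mid/f, t/w/Mid/g, t/w/Hi/f, t/w/Hi/g, t/y/Mid/f, t/y/Mid/g, t/y/Hi/f, t/y/Hi/g, p/w/Mid/f, p/w/Mid/g, p/w/Hi/f, p/w/Hi/g, p/y/Mid/f, p/y/Mid/g, p/y/Hi/f, p/y/Hi/g. Columns: CTb, CTd, CHb, CHd, MTb, MTd, MHb, MHd.
{t/w/Mid/f, t/w/Hi/f} → row (2,5) (5,1) (2,5) (5,1) (5,2) (5,2) (5,2) (5,2)
{t/w/Mid/g, t/w/Hi/g} → row (5,6) (2,3) (5,6) (2,3) (5,2) (5,2) (5,2) (5,2)
{t/y/Mid/f, t/y/Mid/g, t/y/Hi/f, t/y/Hi/g} → row (5,1) (5,1) (5,1) (5,1) (5,2) (5,2) (5,2) (5,2)
{p/w/Mid/f, p/w/Mid/g, p/y/Mid/f, p/y/Mid/g} → row (2,5) (2,5) (1,6) (1,6) (2,5) (2,5) (1,6) (1,6)
{p/w/Hi/f, p/w/Hi/g, p/y/Hi/f, p/y/Hi/g} → row (6,7) (6,7) (1,6) (1,6) (6,7) (6,7) (1,6) (1,6)
That's 5 distinct rows out of 16 strategies.

5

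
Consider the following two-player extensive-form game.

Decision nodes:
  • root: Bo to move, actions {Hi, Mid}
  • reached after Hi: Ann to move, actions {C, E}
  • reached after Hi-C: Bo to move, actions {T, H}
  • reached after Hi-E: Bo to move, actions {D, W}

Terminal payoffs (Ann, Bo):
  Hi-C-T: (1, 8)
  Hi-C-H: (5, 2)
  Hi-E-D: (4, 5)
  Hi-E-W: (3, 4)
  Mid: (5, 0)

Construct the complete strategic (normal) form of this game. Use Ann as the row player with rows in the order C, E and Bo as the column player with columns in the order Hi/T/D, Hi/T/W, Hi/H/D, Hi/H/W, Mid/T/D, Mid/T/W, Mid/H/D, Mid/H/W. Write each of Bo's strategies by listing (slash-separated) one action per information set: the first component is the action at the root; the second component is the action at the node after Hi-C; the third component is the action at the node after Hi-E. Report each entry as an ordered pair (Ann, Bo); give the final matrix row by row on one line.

Row C: Hi/T/D→(1,8), Hi/T/W→(1,8), Hi/H/D→(5,2), Hi/H/W→(5,2), Mid/T/D→(5,0), Mid/T/W→(5,0), Mid/H/D→(5,0), Mid/H/W→(5,0)
Row E: Hi/T/D→(4,5), Hi/T/W→(3,4), Hi/H/D→(4,5), Hi/H/W→(3,4), Mid/T/D→(5,0), Mid/T/W→(5,0), Mid/H/D→(5,0), Mid/H/W→(5,0)

C: (1,8) (1,8) (5,2) (5,2) (5,0) (5,0) (5,0) (5,0) | E: (4,5) (3,4) (4,5) (3,4) (5,0) (5,0) (5,0) (5,0)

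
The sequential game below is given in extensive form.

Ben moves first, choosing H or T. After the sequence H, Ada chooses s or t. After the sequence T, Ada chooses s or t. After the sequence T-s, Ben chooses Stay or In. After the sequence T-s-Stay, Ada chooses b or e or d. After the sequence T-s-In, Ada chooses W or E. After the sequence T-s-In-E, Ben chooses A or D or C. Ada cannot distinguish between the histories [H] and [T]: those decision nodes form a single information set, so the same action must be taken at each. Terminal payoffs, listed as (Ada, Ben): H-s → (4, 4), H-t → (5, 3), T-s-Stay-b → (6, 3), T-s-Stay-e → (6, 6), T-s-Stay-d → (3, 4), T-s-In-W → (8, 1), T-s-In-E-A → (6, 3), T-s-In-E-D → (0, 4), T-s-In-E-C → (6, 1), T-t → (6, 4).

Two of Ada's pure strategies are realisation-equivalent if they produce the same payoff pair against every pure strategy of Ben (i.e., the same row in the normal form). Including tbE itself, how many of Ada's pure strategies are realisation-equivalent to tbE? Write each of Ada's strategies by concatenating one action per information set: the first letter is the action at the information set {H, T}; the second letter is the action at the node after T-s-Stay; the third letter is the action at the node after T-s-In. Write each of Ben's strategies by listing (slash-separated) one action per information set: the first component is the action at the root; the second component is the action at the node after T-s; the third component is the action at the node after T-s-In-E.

Row for tbE (columns H/Stay/A, H/Stay/D, H/Stay/C, H/In/A, H/In/D, H/In/C, T/Stay/A, T/Stay/D, T/Stay/C, T/In/A, T/In/D, T/In/C): (5,3) (5,3) (5,3) (5,3) (5,3) (5,3) (6,4) (6,4) (6,4) (6,4) (6,4) (6,4).
Under tbE, Ada's choice at the node after T-s-Stay and at the node after T-s-In can never be reached regardless of what Ben does, so varying those choices leaves every outcome unchanged.
Holding the reachable choices fixed and varying the unreachable ones freely already gives 3 × 2 = 6 equivalent strategies.
No other strategy reproduces this row, so those 6 are the full class: tbW, tbE, teW, teE, tdW, tdE.

6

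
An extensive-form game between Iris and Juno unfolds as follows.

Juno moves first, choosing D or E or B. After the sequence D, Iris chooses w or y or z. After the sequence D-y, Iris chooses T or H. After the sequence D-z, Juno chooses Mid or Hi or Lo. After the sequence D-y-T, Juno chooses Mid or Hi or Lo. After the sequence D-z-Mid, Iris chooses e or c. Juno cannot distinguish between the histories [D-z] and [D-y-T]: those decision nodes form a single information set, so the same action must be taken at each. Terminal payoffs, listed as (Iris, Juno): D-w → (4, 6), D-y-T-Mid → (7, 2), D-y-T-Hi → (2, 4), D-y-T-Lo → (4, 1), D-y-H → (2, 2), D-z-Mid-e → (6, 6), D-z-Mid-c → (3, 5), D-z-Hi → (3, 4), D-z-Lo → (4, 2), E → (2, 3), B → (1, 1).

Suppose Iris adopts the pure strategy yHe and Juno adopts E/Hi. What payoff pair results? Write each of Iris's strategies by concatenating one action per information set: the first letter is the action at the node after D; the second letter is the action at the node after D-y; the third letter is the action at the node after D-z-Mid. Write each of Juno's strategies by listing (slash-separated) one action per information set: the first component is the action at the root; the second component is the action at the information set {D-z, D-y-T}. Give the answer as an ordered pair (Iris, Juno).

(2, 3)

Trace the play path from the root:
  Juno plays E
→ terminal payoff (2, 3).
(Iris's choice at the node after D is never reached on this path, so it doesn't affect the outcome.)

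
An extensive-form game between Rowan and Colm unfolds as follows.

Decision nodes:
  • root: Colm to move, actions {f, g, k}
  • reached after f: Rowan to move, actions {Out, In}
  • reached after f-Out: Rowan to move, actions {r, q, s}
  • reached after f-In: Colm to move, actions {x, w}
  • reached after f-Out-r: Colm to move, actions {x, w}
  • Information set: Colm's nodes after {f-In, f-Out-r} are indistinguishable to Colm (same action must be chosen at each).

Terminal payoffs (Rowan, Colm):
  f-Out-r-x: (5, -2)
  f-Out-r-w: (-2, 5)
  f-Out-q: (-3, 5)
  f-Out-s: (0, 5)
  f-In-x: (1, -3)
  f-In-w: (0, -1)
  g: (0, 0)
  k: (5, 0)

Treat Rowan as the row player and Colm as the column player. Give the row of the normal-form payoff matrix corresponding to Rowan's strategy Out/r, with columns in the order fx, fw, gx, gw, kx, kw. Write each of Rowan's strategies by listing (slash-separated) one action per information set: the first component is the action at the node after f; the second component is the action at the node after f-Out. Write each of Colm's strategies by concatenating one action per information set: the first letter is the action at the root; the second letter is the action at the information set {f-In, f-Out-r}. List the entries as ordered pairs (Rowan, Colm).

(5,-2) (-2,5) (0,0) (0,0) (5,0) (5,0)

vs fx: Colm plays f → Rowan plays Out at [f] → Rowan plays r at [f-Out] → Colm plays x at [f-Out-r] → (5, -2)
vs fw: Colm plays f → Rowan plays Out at [f] → Rowan plays r at [f-Out] → Colm plays w at [f-Out-r] → (-2, 5)
vs gx: Colm plays g → (0, 0)
vs gw: Colm plays g → (0, 0)
vs kx: Colm plays k → (5, 0)
vs kw: Colm plays k → (5, 0)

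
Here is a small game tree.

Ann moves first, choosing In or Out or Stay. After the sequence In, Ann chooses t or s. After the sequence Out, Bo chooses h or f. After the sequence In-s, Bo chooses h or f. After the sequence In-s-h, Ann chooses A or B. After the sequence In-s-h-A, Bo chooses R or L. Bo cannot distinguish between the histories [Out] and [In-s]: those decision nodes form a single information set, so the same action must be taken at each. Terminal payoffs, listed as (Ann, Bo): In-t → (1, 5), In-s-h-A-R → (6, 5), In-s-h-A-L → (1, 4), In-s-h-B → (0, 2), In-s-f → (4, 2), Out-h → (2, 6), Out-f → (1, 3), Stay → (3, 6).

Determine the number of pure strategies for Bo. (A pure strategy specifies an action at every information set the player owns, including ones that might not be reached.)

Bo owns the information set {Out, In-s} with actions {h, f} — two choices.
Bo owns the node after In-s-h-A with actions {R, L} — two choices.
A pure strategy fixes one action at each information set independently, so the count is the product 2 × 2 = 4.
(For reference, Ann has 12 pure strategies, giving a 4×12 normal-form matrix.)

4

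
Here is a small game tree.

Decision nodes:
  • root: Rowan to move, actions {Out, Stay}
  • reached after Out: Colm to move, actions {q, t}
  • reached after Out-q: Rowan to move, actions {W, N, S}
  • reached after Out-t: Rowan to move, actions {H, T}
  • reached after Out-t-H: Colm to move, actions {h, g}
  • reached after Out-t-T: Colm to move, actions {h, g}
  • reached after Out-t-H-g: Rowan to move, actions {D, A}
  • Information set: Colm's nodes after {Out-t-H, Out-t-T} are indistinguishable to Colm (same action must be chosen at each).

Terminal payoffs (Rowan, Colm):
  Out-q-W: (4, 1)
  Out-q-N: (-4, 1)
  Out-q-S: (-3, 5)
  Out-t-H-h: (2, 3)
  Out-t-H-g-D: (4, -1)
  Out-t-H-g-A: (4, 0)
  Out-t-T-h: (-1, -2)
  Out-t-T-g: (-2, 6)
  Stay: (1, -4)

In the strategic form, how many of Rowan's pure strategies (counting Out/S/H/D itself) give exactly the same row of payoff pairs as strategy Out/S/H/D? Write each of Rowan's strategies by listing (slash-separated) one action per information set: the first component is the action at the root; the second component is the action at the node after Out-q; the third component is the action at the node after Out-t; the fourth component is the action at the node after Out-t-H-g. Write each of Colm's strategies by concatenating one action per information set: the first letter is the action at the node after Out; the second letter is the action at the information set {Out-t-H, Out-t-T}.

1

Row for Out/S/H/D (columns qh, qg, th, tg): (-3,5) (-3,5) (2,3) (4,-1).
Every one of Rowan's information sets is on the play path for some reply by Colm when Rowan follows Out/S/H/D.
Changing the action at any of them therefore changes at least one column, so only Out/S/H/D itself gives this row.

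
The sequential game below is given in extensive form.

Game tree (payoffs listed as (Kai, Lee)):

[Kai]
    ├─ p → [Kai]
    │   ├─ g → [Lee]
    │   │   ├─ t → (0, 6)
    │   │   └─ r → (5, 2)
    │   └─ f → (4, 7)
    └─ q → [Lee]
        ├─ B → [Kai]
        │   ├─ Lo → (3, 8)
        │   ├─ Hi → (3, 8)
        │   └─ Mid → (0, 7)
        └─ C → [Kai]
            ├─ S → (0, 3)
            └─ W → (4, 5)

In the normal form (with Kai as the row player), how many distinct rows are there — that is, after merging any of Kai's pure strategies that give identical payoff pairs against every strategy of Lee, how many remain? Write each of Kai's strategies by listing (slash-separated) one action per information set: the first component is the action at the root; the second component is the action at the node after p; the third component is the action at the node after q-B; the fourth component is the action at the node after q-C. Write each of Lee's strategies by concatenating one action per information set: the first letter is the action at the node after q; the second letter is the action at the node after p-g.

Kai has 24 pure strategies: p/g/Lo/S, p/g/Lo/W, p/g/Hi/S, p/g/Hi/W, p/g/Mid/S, p/g/Mid/W, p/f/Lo/S, p/f/Lo/W, p/f/Hi/S, p/f/Hi/W, p/f/Mid/S, p/f/Mid/W, q/g/Lo/S, q/g/Lo/W, q/g/Hi/S, q/g/Hi/W, q/g/Mid/S, q/g/Mid/W, q/f/Lo/S, q/f/Lo/W, q/f/Hi/S, q/f/Hi/W, q/f/Mid/S, q/f/Mid/W. Columns: Bt, Br, Ct, Cr.
{p/g/Lo/S, p/g/Lo/W, p/g/Hi/S, p/g/Hi/W, p/g/Mid/S, p/g/Mid/W} → row (0,6) (5,2) (0,6) (5,2)
{p/f/Lo/S, p/f/Lo/W, p/f/Hi/S, p/f/Hi/W, p/f/Mid/S, p/f/Mid/W} → row (4,7) (4,7) (4,7) (4,7)
{q/g/Lo/S, q/g/Hi/S, q/f/Lo/S, q/f/Hi/S} → row (3,8) (3,8) (0,3) (0,3)
{q/g/Lo/W, q/g/Hi/W, q/f/Lo/W, q/f/Hi/W} → row (3,8) (3,8) (4,5) (4,5)
{q/g/Mid/S, q/f/Mid/S} → row (0,7) (0,7) (0,3) (0,3)
{q/g/Mid/W, q/f/Mid/W} → row (0,7) (0,7) (4,5) (4,5)
That's 6 distinct rows out of 24 strategies.

6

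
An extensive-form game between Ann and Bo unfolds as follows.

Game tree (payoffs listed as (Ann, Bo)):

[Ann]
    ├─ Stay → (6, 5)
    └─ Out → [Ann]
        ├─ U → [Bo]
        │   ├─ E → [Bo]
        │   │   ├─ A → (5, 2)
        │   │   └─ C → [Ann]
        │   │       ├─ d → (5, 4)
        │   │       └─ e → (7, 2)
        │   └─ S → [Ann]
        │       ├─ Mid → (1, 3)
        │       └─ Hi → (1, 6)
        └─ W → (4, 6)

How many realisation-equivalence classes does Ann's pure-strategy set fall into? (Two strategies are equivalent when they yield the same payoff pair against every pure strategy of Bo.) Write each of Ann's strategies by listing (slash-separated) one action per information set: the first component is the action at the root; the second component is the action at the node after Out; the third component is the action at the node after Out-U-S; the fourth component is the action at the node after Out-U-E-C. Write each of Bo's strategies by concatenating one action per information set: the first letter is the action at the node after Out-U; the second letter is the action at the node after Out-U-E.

6

Ann has 16 pure strategies: Stay/U/Mid/d, Stay/U/Mid/e, Stay/U/Hi/d, Stay/U/Hi/e, Stay/W/Mid/d, Stay/W/Mid/e, Stay/W/Hi/d, Stay/W/Hi/e, Out/U/Mid/d, Out/U/Mid/e, Out/U/Hi/d, Out/U/Hi/e, Out/W/Mid/d, Out/W/Mid/e, Out/W/Hi/d, Out/W/Hi/e. Columns: EA, EC, SA, SC.
{Stay/U/Mid/d, Stay/U/Mid/e, Stay/U/Hi/d, Stay/U/Hi/e, Stay/W/Mid/d, Stay/W/Mid/e, Stay/W/Hi/d, Stay/W/Hi/e} → row (6,5) (6,5) (6,5) (6,5)
{Out/U/Mid/d} → row (5,2) (5,4) (1,3) (1,3)
{Out/U/Mid/e} → row (5,2) (7,2) (1,3) (1,3)
{Out/U/Hi/d} → row (5,2) (5,4) (1,6) (1,6)
{Out/U/Hi/e} → row (5,2) (7,2) (1,6) (1,6)
{Out/W/Mid/d, Out/W/Mid/e, Out/W/Hi/d, Out/W/Hi/e} → row (4,6) (4,6) (4,6) (4,6)
That's 6 distinct rows out of 16 strategies.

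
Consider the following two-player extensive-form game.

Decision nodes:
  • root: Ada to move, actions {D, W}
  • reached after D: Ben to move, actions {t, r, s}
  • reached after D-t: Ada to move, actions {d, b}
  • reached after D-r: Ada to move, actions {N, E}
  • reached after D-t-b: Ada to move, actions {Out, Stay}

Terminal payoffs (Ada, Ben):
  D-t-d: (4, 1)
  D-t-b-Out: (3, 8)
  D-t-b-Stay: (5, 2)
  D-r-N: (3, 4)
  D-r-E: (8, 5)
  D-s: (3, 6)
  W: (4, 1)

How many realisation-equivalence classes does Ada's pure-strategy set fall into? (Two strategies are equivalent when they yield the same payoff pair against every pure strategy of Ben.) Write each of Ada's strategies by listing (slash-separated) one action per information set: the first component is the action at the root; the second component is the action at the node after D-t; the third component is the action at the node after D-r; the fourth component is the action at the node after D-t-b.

7

Ada has 16 pure strategies: D/d/N/Out, D/d/N/Stay, D/d/E/Out, D/d/E/Stay, D/b/N/Out, D/b/N/Stay, D/b/E/Out, D/b/E/Stay, W/d/N/Out, W/d/N/Stay, W/d/E/Out, W/d/E/Stay, W/b/N/Out, W/b/N/Stay, W/b/E/Out, W/b/E/Stay. Columns: t, r, s.
{D/d/N/Out, D/d/N/Stay} → row (4,1) (3,4) (3,6)
{D/d/E/Out, D/d/E/Stay} → row (4,1) (8,5) (3,6)
{D/b/N/Out} → row (3,8) (3,4) (3,6)
{D/b/N/Stay} → row (5,2) (3,4) (3,6)
{D/b/E/Out} → row (3,8) (8,5) (3,6)
{D/b/E/Stay} → row (5,2) (8,5) (3,6)
{W/d/N/Out, W/d/N/Stay, W/d/E/Out, W/d/E/Stay, W/b/N/Out, W/b/N/Stay, W/b/E/Out, W/b/E/Stay} → row (4,1) (4,1) (4,1)
That's 7 distinct rows out of 16 strategies.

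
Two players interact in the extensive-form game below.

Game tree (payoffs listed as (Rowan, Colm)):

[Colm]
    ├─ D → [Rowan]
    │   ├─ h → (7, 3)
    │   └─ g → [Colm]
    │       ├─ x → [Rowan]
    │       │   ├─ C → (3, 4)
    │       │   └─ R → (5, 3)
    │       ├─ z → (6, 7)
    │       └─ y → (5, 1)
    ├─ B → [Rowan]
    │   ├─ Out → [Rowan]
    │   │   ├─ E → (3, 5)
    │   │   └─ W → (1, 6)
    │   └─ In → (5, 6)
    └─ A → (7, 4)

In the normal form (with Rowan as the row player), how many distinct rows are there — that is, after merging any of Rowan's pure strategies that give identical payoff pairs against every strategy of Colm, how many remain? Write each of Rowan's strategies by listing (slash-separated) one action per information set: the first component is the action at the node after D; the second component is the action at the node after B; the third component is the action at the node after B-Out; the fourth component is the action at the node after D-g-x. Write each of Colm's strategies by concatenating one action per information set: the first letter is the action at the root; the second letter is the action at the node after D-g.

9

Rowan has 16 pure strategies: h/Out/E/C, h/Out/E/R, h/Out/W/C, h/Out/W/R, h/In/E/C, h/In/E/R, h/In/W/C, h/In/W/R, g/Out/E/C, g/Out/E/R, g/Out/W/C, g/Out/W/R, g/In/E/C, g/In/E/R, g/In/W/C, g/In/W/R. Columns: Dx, Dz, Dy, Bx, Bz, By, Ax, Az, Ay.
{h/Out/E/C, h/Out/E/R} → row (7,3) (7,3) (7,3) (3,5) (3,5) (3,5) (7,4) (7,4) (7,4)
{h/Out/W/C, h/Out/W/R} → row (7,3) (7,3) (7,3) (1,6) (1,6) (1,6) (7,4) (7,4) (7,4)
{h/In/E/C, h/In/E/R, h/In/W/C, h/In/W/R} → row (7,3) (7,3) (7,3) (5,6) (5,6) (5,6) (7,4) (7,4) (7,4)
{g/Out/E/C} → row (3,4) (6,7) (5,1) (3,5) (3,5) (3,5) (7,4) (7,4) (7,4)
{g/Out/E/R} → row (5,3) (6,7) (5,1) (3,5) (3,5) (3,5) (7,4) (7,4) (7,4)
{g/Out/W/C} → row (3,4) (6,7) (5,1) (1,6) (1,6) (1,6) (7,4) (7,4) (7,4)
{g/Out/W/R} → row (5,3) (6,7) (5,1) (1,6) (1,6) (1,6) (7,4) (7,4) (7,4)
{g/In/E/C, g/In/W/C} → row (3,4) (6,7) (5,1) (5,6) (5,6) (5,6) (7,4) (7,4) (7,4)
{g/In/E/R, g/In/W/R} → row (5,3) (6,7) (5,1) (5,6) (5,6) (5,6) (7,4) (7,4) (7,4)
That's 9 distinct rows out of 16 strategies.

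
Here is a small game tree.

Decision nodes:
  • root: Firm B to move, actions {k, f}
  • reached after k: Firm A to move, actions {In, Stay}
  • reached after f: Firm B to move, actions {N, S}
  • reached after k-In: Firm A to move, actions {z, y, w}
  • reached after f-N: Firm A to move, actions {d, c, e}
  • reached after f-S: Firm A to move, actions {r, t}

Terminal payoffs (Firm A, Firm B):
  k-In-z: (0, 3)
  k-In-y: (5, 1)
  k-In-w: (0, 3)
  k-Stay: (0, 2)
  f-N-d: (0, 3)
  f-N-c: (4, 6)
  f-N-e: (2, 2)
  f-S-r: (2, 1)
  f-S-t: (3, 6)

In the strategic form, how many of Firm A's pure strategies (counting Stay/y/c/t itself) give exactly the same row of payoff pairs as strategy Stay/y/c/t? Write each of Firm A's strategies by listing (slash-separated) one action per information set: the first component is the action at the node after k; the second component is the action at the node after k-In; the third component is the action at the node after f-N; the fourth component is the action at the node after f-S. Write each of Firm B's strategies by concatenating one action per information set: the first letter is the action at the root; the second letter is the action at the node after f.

Row for Stay/y/c/t (columns kN, kS, fN, fS): (0,2) (0,2) (4,6) (3,6).
Under Stay/y/c/t, Firm A's choice at the node after k-In can never be reached regardless of what Firm B does, so varying those choices leaves every outcome unchanged.
Holding the reachable choices fixed and varying the unreachable one freely already gives 3 equivalent strategies.
No other strategy reproduces this row, so those 3 are the full class: Stay/z/c/t, Stay/y/c/t, Stay/w/c/t.

3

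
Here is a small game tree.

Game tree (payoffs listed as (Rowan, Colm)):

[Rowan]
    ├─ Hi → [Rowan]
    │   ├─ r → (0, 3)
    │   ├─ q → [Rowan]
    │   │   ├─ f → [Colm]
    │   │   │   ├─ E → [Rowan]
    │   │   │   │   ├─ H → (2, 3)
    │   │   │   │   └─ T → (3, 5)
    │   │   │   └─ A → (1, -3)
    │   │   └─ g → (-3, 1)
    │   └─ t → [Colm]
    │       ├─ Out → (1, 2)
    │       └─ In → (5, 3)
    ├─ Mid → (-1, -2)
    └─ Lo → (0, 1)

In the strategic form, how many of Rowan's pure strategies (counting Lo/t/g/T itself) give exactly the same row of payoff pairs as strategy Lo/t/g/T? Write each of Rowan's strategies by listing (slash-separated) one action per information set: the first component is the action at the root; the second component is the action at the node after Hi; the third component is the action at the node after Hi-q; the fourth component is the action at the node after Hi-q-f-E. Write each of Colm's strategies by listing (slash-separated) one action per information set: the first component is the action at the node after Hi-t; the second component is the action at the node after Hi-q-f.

Row for Lo/t/g/T (columns Out/E, Out/A, In/E, In/A): (0,1) (0,1) (0,1) (0,1).
Under Lo/t/g/T, Rowan's choice at the node after Hi and at the node after Hi-q and at the node after Hi-q-f-E can never be reached regardless of what Colm does, so varying those choices leaves every outcome unchanged.
Holding the reachable choices fixed and varying the unreachable ones freely already gives 3 × 2 × 2 = 12 equivalent strategies.
No other strategy reproduces this row, so those 12 are the full class: Lo/r/f/H, Lo/r/f/T, Lo/r/g/H, Lo/r/g/T, Lo/q/f/H, Lo/q/f/T, Lo/q/g/H, Lo/q/g/T, Lo/t/f/H, Lo/t/f/T, Lo/t/g/H, Lo/t/g/T.

12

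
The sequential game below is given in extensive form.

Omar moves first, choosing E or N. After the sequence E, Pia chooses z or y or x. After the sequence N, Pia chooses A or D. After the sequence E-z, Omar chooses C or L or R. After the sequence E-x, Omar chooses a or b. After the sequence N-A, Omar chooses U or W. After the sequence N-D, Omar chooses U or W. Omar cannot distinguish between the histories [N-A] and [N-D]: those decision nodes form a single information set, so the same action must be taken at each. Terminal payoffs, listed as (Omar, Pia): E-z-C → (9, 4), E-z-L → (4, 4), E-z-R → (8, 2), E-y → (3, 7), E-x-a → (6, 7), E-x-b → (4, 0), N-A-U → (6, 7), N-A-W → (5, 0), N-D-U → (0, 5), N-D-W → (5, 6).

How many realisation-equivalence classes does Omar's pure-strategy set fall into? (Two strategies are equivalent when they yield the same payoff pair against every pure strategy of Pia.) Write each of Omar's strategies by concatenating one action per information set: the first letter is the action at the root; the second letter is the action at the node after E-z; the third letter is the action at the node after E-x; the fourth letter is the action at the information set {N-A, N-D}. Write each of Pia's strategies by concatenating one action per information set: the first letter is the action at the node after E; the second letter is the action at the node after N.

8

Omar has 24 pure strategies: ECaU, ECaW, ECbU, ECbW, ELaU, ELaW, ELbU, ELbW, ERaU, ERaW, ERbU, ERbW, NCaU, NCaW, NCbU, NCbW, NLaU, NLaW, NLbU, NLbW, NRaU, NRaW, NRbU, NRbW. Columns: zA, zD, yA, yD, xA, xD.
{ECaU, ECaW} → row (9,4) (9,4) (3,7) (3,7) (6,7) (6,7)
{ECbU, ECbW} → row (9,4) (9,4) (3,7) (3,7) (4,0) (4,0)
{ELaU, ELaW} → row (4,4) (4,4) (3,7) (3,7) (6,7) (6,7)
{ELbU, ELbW} → row (4,4) (4,4) (3,7) (3,7) (4,0) (4,0)
{ERaU, ERaW} → row (8,2) (8,2) (3,7) (3,7) (6,7) (6,7)
{ERbU, ERbW} → row (8,2) (8,2) (3,7) (3,7) (4,0) (4,0)
{NCaU, NCbU, NLaU, NLbU, NRaU, NRbU} → row (6,7) (0,5) (6,7) (0,5) (6,7) (0,5)
{NCaW, NCbW, NLaW, NLbW, NRaW, NRbW} → row (5,0) (5,6) (5,0) (5,6) (5,0) (5,6)
That's 8 distinct rows out of 24 strategies.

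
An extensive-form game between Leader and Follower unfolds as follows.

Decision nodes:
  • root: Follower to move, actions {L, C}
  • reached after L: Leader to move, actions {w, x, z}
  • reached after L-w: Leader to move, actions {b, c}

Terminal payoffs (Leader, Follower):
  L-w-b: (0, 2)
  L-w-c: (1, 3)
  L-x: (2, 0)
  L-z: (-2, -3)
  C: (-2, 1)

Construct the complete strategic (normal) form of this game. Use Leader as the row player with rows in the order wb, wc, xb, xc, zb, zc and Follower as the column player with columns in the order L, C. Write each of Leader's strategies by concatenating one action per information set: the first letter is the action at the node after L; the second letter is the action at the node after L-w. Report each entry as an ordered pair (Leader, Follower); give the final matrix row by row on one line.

wb: (0,2) (-2,1) | wc: (1,3) (-2,1) | xb: (2,0) (-2,1) | xc: (2,0) (-2,1) | zb: (-2,-3) (-2,1) | zc: (-2,-3) (-2,1)

            L        C
  wb    (0,2)   (-2,1)
  wc    (1,3)   (-2,1)
  xb    (2,0)   (-2,1)
  xc    (2,0)   (-2,1)
  zb  (-2,-3)   (-2,1)
  zc  (-2,-3)   (-2,1)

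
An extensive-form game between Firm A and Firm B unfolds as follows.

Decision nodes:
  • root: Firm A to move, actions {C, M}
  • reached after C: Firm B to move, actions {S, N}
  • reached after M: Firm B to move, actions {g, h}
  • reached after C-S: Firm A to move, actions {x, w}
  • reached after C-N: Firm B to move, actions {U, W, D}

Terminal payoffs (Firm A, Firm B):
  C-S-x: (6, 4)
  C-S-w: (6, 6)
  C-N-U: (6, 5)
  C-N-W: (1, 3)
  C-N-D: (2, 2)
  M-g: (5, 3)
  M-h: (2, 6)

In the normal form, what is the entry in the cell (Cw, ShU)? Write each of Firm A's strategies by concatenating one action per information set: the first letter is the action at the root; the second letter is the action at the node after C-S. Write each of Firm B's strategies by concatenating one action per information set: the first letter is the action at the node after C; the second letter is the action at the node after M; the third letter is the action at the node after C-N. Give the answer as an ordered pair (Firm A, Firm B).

Trace the play path from the root:
  Firm A plays C
  Firm B plays S at [C]
  Firm A plays w at [C-S]
→ terminal payoff (6, 6).
(Firm B's choice at the node after M is never reached on this path, so it doesn't affect the outcome.)

(6, 6)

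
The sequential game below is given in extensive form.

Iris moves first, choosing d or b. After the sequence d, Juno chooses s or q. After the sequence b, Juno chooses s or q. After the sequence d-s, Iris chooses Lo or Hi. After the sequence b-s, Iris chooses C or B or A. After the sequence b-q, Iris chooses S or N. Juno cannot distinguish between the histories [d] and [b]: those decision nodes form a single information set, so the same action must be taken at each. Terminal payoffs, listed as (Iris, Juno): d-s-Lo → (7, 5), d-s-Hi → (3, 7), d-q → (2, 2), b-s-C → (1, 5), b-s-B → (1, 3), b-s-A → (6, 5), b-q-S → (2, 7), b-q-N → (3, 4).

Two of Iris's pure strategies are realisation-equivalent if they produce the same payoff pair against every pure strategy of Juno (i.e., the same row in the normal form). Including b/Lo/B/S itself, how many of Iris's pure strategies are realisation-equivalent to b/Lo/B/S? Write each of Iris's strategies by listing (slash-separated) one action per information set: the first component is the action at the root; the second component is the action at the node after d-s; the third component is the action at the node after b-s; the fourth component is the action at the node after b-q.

2

Row for b/Lo/B/S (columns s, q): (1,3) (2,7).
Under b/Lo/B/S, Iris's choice at the node after d-s can never be reached regardless of what Juno does, so varying those choices leaves every outcome unchanged.
Holding the reachable choices fixed and varying the unreachable one freely already gives 2 equivalent strategies.
No other strategy reproduces this row, so those 2 are the full class: b/Lo/B/S, b/Hi/B/S.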